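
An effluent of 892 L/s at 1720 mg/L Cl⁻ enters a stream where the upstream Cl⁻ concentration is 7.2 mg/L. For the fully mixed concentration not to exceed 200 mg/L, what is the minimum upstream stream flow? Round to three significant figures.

Set C_mix = 200: (Q·7.200 + 892.0·1720) / (Q + 892.0) = 200
→ Q = 892.0·(1720 − 200)/(200 − 7.200) = 7032 L/s.

7030 L/s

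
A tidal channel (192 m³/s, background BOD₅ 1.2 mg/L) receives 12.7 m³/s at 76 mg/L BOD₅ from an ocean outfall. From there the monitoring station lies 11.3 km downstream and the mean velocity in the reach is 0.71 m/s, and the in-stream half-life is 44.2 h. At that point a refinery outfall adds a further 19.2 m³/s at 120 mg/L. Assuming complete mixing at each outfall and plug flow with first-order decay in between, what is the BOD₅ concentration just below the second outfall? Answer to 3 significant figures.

Conservation of mass: C = (192.0·1.200 + 12.70·76.00) / 204.7 = 1196/204.7 = 5.841 mg/L; combined flow 204.7 m³/s.
Travel time t = 11.3·1000 / 0.71 = 15920 s = 4.421 h.
Half-life 44.2 h → k = ln 2 / 44.2 = 0.01568 h⁻¹ = 0.3764 d⁻¹.
Applying C = C₀e^(−kt): 5.841 × 0.9330 = 5.450 mg/L.
Second outfall: C = (204.7·5.450 + 19.20·120.0)/223.9 = 15.27 mg/L.

15.3 mg/L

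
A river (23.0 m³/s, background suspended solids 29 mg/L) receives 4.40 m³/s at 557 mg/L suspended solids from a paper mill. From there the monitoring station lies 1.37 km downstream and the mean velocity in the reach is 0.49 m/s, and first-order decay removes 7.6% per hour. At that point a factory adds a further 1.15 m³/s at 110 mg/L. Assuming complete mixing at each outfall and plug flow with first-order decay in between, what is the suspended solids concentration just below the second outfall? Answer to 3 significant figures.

Mixed concentration C = ΣQC/ΣQ = (23.00·29.00 + 4.400·557.0) / 27.40 = 3118/27.40 = 113.8 mg/L; combined flow 27.40 m³/s.
Travel time t = 1.37·1000 / 0.49 = 2796 s = 0.7766 h.
7.6%/h lost → k = −ln(1 − 0.076) = 0.07904 h⁻¹.
Decay over the reach: 113.8·exp(−kt) = 113.8·0.9405 = 107.0 mg/L.
At the second outfall, C = (27.40·107.0 + 1.150·110.0) / (27.40 + 1.150) = 107.1 mg/L.

107 mg/L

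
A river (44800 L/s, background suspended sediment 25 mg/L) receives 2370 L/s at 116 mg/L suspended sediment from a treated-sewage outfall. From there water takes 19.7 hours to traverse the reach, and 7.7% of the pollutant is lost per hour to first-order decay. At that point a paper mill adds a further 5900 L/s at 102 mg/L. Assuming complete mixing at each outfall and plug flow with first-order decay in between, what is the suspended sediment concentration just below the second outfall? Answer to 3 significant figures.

Mass balance: C = (44800·25.00 + 2370·116.0) / 47170 = 1395000/47170 = 29.57 mg/L; combined flow 47170 L/s.
7.7%/h lost → k = −ln(1 − 0.077) = 0.08013 h⁻¹.
Decay over the reach: 29.57·exp(−kt) = 29.57·0.2063 = 6.100 mg/L.
At the second outfall, C = (47170·6.100 + 5900·102.0) / (47170 + 5900) = 16.76 mg/L.

16.8 mg/L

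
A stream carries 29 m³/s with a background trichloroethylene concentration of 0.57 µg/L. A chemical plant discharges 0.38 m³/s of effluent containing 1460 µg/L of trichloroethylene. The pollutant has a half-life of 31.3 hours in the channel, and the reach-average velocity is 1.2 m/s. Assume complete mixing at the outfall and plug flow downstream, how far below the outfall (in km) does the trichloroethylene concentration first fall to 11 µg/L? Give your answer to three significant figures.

111 km

After mixing, C = (29.00·0.5700 + 0.3800·1460) / 29.38 = 571.3/29.38 = 19.45 µg/L.
Half-life 31.3 h → k = ln 2 / 31.3 = 0.02215 h⁻¹ = 0.5315 d⁻¹.
Set 19.45·exp(−k·t) = 11 → t = ln(19.45/11)/k = 92620 s = 25.73 h.
Distance = v·t = 1.2·92620 = 111100 m = 111.1 km.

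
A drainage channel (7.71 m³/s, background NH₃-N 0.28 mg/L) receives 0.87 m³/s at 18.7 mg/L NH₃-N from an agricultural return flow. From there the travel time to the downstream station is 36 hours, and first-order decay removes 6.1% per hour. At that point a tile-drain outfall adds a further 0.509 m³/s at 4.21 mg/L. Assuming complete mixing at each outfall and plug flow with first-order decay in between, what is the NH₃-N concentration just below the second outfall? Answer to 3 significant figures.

0.446 mg/L

Flow-weighted average: C = (7.710·0.2800 + 0.8700·18.70) / 8.580 = 18.43/8.580 = 2.148 mg/L; combined flow 8.580 m³/s.
6.1%/h lost → k = −ln(1 − 0.061) = 0.06294 h⁻¹.
First-order decay: C = 2.148·exp(−k·t) = 2.148·0.1037 = 0.2228 mg/L.
Second outfall: C = (8.580·0.2228 + 0.5090·4.210)/9.089 = 0.4461 mg/L.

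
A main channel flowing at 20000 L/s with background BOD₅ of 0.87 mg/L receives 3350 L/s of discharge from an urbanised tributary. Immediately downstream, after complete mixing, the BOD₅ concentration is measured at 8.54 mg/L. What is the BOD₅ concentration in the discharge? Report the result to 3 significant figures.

54.3 mg/L

Mass balance: 20000·0.8700 + 3350·Cₑ = 23350·8.540
→ Cₑ = (23350·8.540 − 20000·0.8700) / 3350 = 54.33 mg/L.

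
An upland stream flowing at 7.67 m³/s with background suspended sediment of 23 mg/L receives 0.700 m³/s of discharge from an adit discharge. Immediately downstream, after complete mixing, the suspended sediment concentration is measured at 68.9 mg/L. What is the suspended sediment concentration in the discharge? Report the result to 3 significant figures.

572 mg/L

Mass balance: 7.670·23.00 + 0.7000·Cₑ = 8.370·68.90
→ Cₑ = (8.370·68.90 − 7.670·23.00) / 0.7000 = 571.8 mg/L.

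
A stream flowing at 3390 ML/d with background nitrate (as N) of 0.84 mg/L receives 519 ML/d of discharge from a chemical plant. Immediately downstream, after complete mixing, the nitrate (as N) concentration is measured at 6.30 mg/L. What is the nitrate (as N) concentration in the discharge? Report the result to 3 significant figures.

42.0 mg/L

Mass balance: 3390·0.8400 + 519.0·Cₑ = 3909·6.300
→ Cₑ = (3909·6.300 − 3390·0.8400) / 519.0 = 41.96 mg/L.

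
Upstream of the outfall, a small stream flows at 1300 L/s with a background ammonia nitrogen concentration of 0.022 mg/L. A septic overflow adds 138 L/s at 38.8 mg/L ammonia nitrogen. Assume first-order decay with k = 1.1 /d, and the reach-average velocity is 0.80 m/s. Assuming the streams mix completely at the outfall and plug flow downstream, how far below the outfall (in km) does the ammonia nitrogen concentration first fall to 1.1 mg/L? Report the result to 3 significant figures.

Mass balance: C = (1300·0.02200 + 138.0·38.80) / 1438 = 5383/1438 = 3.743 mg/L.
Set 3.743·exp(−k·t) = 1.1 → t = ln(3.743/1.1)/k = 96190 s = 26.72 h.
Distance = v·t = 0.80·96190 = 76950 m = 76.95 km.

77.0 km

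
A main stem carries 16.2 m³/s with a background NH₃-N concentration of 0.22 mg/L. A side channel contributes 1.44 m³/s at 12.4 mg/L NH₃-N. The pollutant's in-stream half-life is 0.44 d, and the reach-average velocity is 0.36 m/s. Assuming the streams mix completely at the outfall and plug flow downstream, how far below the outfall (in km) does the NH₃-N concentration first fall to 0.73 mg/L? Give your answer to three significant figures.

10.0 km

After mixing, C = (16.20·0.2200 + 1.440·12.40) / 17.64 = 21.42/17.64 = 1.214 mg/L.
Half-life 0.44 d → k = ln 2 / 0.44 = 1.575 d⁻¹.
Set 1.214·exp(−k·t) = 0.73 → t = ln(1.214/0.73)/k = 27910 s = 7.753 h.
Distance = v·t = 0.36·27910 = 10050 m = 10.05 km.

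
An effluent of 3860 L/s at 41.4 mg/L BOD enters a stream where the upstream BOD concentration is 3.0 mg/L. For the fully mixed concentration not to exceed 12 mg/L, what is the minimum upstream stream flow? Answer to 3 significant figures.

Set C_mix = 12: (Q·3.000 + 3860·41.40) / (Q + 3860) = 12
→ Q = 3860·(41.40 − 12)/(12 − 3.000) = 12610 L/s.

12600 L/s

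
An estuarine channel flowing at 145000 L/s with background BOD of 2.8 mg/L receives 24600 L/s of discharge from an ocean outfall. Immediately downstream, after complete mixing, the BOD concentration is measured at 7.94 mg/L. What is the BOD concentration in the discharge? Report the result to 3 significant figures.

Mass balance: 145000·2.800 + 24600·Cₑ = 169600·7.940
→ Cₑ = (169600·7.940 − 145000·2.800) / 24600 = 38.24 mg/L.

38.2 mg/L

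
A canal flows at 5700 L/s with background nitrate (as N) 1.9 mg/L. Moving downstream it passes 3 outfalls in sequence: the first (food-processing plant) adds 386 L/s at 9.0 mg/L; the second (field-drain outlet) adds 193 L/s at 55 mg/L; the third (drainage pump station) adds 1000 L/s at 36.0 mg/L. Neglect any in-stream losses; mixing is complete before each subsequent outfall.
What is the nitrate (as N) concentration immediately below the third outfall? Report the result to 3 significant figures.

8.37 mg/L

After outfall 1: Q = 5700 + 386.0 = 6086 L/s; C = (5700·1.900 + 386.0·9.000)/6086 = 2.350 mg/L.
After outfall 2: Q = 6086 + 193.0 = 6279 L/s; C = (6086·2.350 + 193.0·55.00)/6279 = 3.969 mg/L.
After outfall 3: Q = 6279 + 1000 = 7279 L/s; C = (6279·3.969 + 1000·36.00)/7279 = 8.369 mg/L.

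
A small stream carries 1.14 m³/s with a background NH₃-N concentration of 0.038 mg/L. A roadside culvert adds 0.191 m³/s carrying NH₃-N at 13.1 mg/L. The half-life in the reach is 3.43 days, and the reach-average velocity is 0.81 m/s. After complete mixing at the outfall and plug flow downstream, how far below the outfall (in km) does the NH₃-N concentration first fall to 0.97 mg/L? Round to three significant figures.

235 km

Flow-weighted average: C = (1.140·0.03800 + 0.1910·13.10) / 1.331 = 2.545/1.331 = 1.912 mg/L.
Half-life 3.43 d → k = ln 2 / 3.43 = 0.2021 d⁻¹.
Set 1.912·exp(−k·t) = 0.97 → t = ln(1.912/0.97)/k = 290200 s = 80.62 h.
Distance = v·t = 0.81·290200 = 235100 m = 235.1 km.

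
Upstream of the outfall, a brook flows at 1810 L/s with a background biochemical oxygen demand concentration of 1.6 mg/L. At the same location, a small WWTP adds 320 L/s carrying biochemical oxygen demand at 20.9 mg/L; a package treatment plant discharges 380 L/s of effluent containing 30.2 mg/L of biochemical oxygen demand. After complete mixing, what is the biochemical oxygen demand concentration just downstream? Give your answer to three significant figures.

8.39 mg/L

Conservation of mass: C = (1810·1.600 + 320.0·20.90 + 380.0·30.20) / 2510 = 21060/2510 = 8.390 mg/L.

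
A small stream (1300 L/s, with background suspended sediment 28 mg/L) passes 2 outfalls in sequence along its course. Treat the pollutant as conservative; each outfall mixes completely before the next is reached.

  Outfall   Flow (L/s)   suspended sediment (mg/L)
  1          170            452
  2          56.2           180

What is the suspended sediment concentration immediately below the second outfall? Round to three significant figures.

Outfall 1: combined Q = 1470 L/s; C = (1300·28.00 + 170.0·452.0)/1470 = 77.03 mg/L.
Outfall 2: combined Q = 1526 L/s; C = (1470·77.03 + 56.20·180.0)/1526 = 80.83 mg/L.

80.8 mg/L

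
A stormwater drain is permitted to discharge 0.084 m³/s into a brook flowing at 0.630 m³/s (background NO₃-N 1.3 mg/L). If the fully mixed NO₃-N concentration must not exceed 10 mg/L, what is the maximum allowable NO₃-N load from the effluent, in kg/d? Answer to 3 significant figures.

546 kg/d

Mass balance at the limit: 0.6300·1.300 + 0.08400·Cₑ = 0.7140·10 → Cₑ = 75.25 mg/L.
Load = 0.08400 m³/s × 75.25 g/m³ × 86 400 s/d = 546.1 kg/d.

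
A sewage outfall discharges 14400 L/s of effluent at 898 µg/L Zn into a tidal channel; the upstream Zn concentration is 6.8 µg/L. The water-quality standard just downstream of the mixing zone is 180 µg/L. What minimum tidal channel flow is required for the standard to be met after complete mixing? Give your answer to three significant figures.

59700 L/s

Set C_mix = 180: (Q·6.800 + 14400·898.0) / (Q + 14400) = 180
→ Q = 14400·(898.0 − 180)/(180 − 6.800) = 59700 L/s.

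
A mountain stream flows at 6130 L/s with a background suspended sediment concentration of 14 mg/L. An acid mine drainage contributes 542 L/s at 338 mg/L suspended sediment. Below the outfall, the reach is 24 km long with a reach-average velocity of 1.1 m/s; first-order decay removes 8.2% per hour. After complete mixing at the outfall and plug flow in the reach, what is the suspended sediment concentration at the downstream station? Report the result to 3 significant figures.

24.0 mg/L

Conservation of mass: C = (6130·14.00 + 542.0·338.0) / 6672 = 269000/6672 = 40.32 mg/L.
Travel time t = 24·1000 / 1.1 = 21820 s = 6.061 h.
8.2%/h lost → k = −ln(1 − 0.082) = 0.08556 h⁻¹.
Decay over the reach: 40.32·exp(−kt) = 40.32·0.5954 = 24.01 mg/L.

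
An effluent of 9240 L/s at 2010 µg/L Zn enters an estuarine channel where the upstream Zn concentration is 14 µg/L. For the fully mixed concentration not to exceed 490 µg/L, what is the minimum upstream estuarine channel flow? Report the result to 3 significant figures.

29500 L/s

Set C_mix = 490: (Q·14.00 + 9240·2010) / (Q + 9240) = 490
→ Q = 9240·(2010 − 490)/(490 − 14.00) = 29510 L/s.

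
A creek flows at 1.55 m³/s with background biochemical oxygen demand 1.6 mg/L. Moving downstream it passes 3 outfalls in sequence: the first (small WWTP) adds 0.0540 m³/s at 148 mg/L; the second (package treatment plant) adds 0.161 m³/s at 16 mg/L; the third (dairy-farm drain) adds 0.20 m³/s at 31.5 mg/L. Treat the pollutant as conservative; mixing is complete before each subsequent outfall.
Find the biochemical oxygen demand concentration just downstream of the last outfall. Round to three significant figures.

9.85 mg/L

After outfall 1: Q = 1.550 + 0.05400 = 1.604 m³/s; C = (1.550·1.600 + 0.05400·148.0)/1.604 = 6.529 mg/L.
After outfall 2: Q = 1.604 + 0.1610 = 1.765 m³/s; C = (1.604·6.529 + 0.1610·16.00)/1.765 = 7.393 mg/L.
After outfall 3: Q = 1.765 + 0.2000 = 1.965 m³/s; C = (1.765·7.393 + 0.2000·31.50)/1.965 = 9.846 mg/L.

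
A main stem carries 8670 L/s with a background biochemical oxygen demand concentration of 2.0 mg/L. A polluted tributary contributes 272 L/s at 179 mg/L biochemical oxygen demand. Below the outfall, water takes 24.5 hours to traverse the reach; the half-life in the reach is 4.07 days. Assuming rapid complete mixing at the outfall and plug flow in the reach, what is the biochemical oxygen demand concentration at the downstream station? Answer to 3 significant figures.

Conservation of mass: C = (8670·2.000 + 272.0·179.0) / 8942 = 66030/8942 = 7.384 mg/L.
Half-life 4.07 d → k = ln 2 / 4.07 = 0.1703 d⁻¹.
First-order decay: C = 7.384·exp(−k·t) = 7.384·0.8404 = 6.206 mg/L.

6.21 mg/L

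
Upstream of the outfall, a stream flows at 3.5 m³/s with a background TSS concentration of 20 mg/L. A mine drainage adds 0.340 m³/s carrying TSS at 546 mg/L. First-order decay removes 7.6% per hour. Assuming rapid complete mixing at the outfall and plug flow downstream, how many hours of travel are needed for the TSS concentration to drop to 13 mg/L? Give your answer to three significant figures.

20.7 h

Mass balance: C = (3.500·20.00 + 0.3400·546.0) / 3.840 = 255.6/3.840 = 66.57 mg/L.
7.6%/h lost → k = −ln(1 − 0.076) = 0.07904 h⁻¹.
66.57·exp(−k·t) = 13 → t = ln(66.57/13)/k = 74390 s = 20.66 h.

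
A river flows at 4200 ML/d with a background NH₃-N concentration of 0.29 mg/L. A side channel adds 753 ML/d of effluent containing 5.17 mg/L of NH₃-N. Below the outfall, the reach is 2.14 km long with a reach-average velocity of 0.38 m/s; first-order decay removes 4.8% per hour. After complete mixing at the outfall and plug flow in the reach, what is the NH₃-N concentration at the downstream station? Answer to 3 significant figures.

Flow-weighted average: C = (4200·0.2900 + 753.0·5.170) / 4953 = 5111/4953 = 1.032 mg/L.
Travel time t = 2.14·1000 / 0.38 = 5632 s = 1.564 h.
4.8%/h lost → k = −ln(1 − 0.048) = 0.04919 h⁻¹.
After decay, C = 1.032 × e^(−kt) = 1.032 × 0.9259 = 0.9555 mg/L.

0.955 mg/L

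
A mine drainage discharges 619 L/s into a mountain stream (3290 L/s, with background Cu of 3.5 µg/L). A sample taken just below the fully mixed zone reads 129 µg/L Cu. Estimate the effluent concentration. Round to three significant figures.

796 µg/L

Mass balance: 3290·3.500 + 619.0·Cₑ = 3909·129.0
→ Cₑ = (3909·129.0 − 3290·3.500) / 619.0 = 796.0 µg/L.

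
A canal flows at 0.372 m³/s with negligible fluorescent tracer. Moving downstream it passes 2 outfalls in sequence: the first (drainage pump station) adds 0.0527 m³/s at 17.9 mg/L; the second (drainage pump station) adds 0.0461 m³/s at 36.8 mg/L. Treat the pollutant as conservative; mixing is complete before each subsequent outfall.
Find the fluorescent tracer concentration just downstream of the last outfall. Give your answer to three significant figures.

5.61 mg/L

Below outfall 1: Q → 0.4247 m³/s, C = (0.3720·0 + 0.05270·17.90)/0.4247 = 2.221 mg/L.
Below outfall 2: Q → 0.4708 m³/s, C = (0.4247·2.221 + 0.04610·36.80)/0.4708 = 5.607 mg/L.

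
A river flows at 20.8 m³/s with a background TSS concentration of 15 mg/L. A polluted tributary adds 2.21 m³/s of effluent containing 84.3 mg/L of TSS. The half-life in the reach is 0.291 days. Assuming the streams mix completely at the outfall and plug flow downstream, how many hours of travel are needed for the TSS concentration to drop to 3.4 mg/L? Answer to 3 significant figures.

Mixed concentration C = ΣQC/ΣQ = (20.80·15.00 + 2.210·84.30) / 23.01 = 498.3/23.01 = 21.66 mg/L.
Half-life 0.291 d → k = ln 2 / 0.291 = 2.382 d⁻¹.
21.66·exp(−k·t) = 3.4 → t = ln(21.66/3.4)/k = 67160 s = 18.66 h.

18.7 h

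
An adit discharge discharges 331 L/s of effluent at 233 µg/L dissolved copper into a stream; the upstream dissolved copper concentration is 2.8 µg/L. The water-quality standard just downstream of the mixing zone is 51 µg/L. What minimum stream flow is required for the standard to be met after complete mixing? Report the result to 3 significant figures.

1250 L/s

Set C_mix = 51: (Q·2.800 + 331.0·233.0) / (Q + 331.0) = 51
→ Q = 331.0·(233.0 − 51)/(51 − 2.800) = 1250 L/s.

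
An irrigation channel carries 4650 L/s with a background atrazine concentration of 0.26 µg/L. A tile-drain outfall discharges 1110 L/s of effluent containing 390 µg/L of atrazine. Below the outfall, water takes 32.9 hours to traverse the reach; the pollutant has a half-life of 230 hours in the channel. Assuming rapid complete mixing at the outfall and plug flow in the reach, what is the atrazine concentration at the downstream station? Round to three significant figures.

68.3 µg/L

Mixed concentration C = ΣQC/ΣQ = (4650·0.2600 + 1110·390.0) / 5760 = 434100/5760 = 75.37 µg/L.
Half-life 230 h → k = ln 2 / 230 = 0.003014 h⁻¹ = 0.07233 d⁻¹.
First-order decay: C = 75.37·exp(−k·t) = 75.37·0.9056 = 68.25 µg/L.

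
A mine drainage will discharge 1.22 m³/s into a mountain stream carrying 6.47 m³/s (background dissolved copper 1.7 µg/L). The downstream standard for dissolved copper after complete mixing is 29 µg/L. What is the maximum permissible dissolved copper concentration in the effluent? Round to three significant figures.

174 µg/L

At the limit, (Qr·Cr + Qe·Cₑ)/(Qr + Qe) = 29:
Cₑ = (7.690·29 − 6.470·1.700) / 1.220 = 173.8 µg/L.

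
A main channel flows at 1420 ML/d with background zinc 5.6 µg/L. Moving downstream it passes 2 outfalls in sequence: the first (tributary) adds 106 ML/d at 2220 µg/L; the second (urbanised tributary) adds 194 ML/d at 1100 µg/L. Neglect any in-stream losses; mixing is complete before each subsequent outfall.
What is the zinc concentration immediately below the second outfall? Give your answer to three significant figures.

266 µg/L

Below outfall 1: Q → 1526 ML/d, C = (1420·5.600 + 106.0·2220)/1526 = 159.4 µg/L.
Below outfall 2: Q → 1720 ML/d, C = (1526·159.4 + 194.0·1100)/1720 = 265.5 µg/L.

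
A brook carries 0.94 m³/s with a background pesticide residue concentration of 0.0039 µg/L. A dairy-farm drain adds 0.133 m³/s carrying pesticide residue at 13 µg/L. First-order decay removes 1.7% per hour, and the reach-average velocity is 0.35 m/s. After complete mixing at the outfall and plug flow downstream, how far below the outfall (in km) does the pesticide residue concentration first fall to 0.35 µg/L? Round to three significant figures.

After mixing, C = (0.9400·0.003900 + 0.1330·13.00) / 1.073 = 1.733/1.073 = 1.615 µg/L.
1.7%/h lost → k = −ln(1 − 0.017) = 0.01715 h⁻¹.
Set 1.615·exp(−k·t) = 0.35 → t = ln(1.615/0.35)/k = 321000 s = 89.18 h.
Distance = v·t = 0.35·321000 = 112400 m = 112.4 km.

112 km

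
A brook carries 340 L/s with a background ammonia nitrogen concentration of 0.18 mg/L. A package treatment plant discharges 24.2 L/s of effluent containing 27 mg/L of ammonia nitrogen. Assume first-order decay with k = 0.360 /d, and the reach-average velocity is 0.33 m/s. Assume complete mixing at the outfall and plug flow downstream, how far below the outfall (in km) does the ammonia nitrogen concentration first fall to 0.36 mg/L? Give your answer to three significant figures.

Conservation of mass: C = (340.0·0.1800 + 24.20·27.00) / 364.2 = 714.6/364.2 = 1.962 mg/L.
Set 1.962·exp(−k·t) = 0.36 → t = ln(1.962/0.36)/k = 407000 s = 113.0 h.
Distance = v·t = 0.33·407000 = 134300 m = 134.3 km.

134 km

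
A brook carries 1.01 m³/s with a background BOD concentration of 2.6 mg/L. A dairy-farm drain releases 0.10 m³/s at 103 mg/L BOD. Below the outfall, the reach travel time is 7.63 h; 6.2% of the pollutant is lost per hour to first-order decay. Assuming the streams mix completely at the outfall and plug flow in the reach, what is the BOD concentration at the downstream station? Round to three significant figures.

Mass balance: C = (1.010·2.600 + 0.1000·103.0) / 1.110 = 12.93/1.110 = 11.65 mg/L.
6.2%/h lost → k = −ln(1 − 0.062) = 0.06401 h⁻¹.
First-order decay: C = 11.65·exp(−k·t) = 11.65·0.6136 = 7.146 mg/L.

7.15 mg/L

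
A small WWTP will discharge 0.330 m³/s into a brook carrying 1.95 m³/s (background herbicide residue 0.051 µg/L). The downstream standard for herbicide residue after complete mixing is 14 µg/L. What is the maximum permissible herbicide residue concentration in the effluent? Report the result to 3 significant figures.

At the limit, (Qr·Cr + Qe·Cₑ)/(Qr + Qe) = 14:
Cₑ = (2.280·14 − 1.950·0.05100) / 0.3300 = 96.43 µg/L.

96.4 µg/L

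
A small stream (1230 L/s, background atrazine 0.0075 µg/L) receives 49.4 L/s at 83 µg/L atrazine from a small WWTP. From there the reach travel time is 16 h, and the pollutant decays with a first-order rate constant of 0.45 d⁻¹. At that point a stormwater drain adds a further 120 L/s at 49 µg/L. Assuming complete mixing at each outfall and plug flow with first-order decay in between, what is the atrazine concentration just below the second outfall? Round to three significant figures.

6.38 µg/L

After mixing, C = (1230·0.007500 + 49.40·83.00) / 1279 = 4109/1279 = 3.212 µg/L; combined flow 1279 L/s.
Applying C = C₀e^(−kt): 3.212 × 0.7408 = 2.380 µg/L.
At the second outfall, C = (1279·2.380 + 120.0·49.00) / (1279 + 120.0) = 6.377 µg/L.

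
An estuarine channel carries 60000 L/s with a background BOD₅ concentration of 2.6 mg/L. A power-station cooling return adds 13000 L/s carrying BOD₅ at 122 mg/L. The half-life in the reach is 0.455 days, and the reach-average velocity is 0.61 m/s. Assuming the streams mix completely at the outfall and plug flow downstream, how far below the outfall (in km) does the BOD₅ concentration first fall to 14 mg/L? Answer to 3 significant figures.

Flow-weighted average: C = (60000·2.600 + 13000·122.0) / 73000 = 1742000/73000 = 23.86 mg/L.
Half-life 0.455 d → k = ln 2 / 0.455 = 1.523 d⁻¹.
Set 23.86·exp(−k·t) = 14 → t = ln(23.86/14)/k = 30240 s = 8.401 h.
Distance = v·t = 0.61·30240 = 18450 m = 18.45 km.

18.4 km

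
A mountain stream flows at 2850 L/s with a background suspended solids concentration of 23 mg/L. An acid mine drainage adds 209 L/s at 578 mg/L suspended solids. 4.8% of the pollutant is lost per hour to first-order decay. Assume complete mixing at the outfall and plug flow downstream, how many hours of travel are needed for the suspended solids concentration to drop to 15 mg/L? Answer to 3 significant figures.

28.5 h

Mixed concentration C = ΣQC/ΣQ = (2850·23.00 + 209.0·578.0) / 3059 = 186400/3059 = 60.92 mg/L.
4.8%/h lost → k = −ln(1 − 0.048) = 0.04919 h⁻¹.
60.92·exp(−k·t) = 15 → t = ln(60.92/15)/k = 102600 s = 28.49 h.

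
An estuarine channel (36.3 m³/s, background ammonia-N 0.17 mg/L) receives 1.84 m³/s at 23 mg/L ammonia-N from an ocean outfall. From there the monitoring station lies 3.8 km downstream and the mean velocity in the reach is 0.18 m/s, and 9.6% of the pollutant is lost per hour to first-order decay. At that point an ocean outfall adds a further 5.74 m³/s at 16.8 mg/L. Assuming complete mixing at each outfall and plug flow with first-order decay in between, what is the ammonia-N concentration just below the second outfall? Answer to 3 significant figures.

2.81 mg/L

Conservation of mass: C = (36.30·0.1700 + 1.840·23.00) / 38.14 = 48.49/38.14 = 1.271 mg/L; combined flow 38.14 m³/s.
Travel time t = 3.8·1000 / 0.18 = 21110 s = 5.864 h.
9.6%/h lost → k = −ln(1 − 0.096) = 0.1009 h⁻¹.
After decay, C = 1.271 × e^(−kt) = 1.271 × 0.5533 = 0.7035 mg/L.
Second outfall: C = (38.14·0.7035 + 5.740·16.80)/43.88 = 2.809 mg/L.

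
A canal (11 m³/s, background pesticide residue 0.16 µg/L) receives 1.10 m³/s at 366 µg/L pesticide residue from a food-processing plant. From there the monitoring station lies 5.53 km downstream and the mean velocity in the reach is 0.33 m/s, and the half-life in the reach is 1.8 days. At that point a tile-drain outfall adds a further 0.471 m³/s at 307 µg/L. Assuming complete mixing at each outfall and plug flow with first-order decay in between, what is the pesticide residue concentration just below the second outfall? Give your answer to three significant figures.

Flow-weighted average: C = (11.00·0.1600 + 1.100·366.0) / 12.10 = 404.4/12.10 = 33.42 µg/L; combined flow 12.10 m³/s.
Travel time t = 5.53·1000 / 0.33 = 16760 s = 4.655 h.
Half-life 1.8 d → k = ln 2 / 1.8 = 0.3851 d⁻¹.
First-order decay: C = 33.42·exp(−k·t) = 33.42·0.9280 = 31.01 µg/L.
At the second outfall, C = (12.10·31.01 + 0.4710·307.0) / (12.10 + 0.4710) = 41.35 µg/L.

41.4 µg/L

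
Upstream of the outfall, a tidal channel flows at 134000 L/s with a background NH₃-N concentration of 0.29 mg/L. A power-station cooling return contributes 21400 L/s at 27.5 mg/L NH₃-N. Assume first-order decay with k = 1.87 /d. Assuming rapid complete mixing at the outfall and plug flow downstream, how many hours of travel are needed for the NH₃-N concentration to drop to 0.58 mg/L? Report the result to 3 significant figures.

24.9 h

Flow-weighted average: C = (134000·0.2900 + 21400·27.50) / 155400 = 627400/155400 = 4.037 mg/L.
4.037·exp(−k·t) = 0.58 → t = ln(4.037/0.58)/k = 89650 s = 24.90 h.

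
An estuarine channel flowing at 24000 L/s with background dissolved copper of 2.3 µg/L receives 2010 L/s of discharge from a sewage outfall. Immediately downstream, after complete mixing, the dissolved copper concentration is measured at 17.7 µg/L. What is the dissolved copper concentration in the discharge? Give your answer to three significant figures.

Mass balance: 24000·2.300 + 2010·Cₑ = 26010·17.70
→ Cₑ = (26010·17.70 − 24000·2.300) / 2010 = 201.6 µg/L.

202 µg/L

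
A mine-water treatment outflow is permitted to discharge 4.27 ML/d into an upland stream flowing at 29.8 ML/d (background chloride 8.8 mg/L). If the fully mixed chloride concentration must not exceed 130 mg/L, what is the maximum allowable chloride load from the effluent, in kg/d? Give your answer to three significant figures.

4170 kg/d

Mass balance at the limit: 29.80·8.800 + 4.270·Cₑ = 34.07·130 → Cₑ = 975.8 mg/L.
4.270 ML/d = 0.04942 m³/s. Load = 0.04942 m³/s × 975.8 g/m³ × 86 400 s/d = 4167 kg/d.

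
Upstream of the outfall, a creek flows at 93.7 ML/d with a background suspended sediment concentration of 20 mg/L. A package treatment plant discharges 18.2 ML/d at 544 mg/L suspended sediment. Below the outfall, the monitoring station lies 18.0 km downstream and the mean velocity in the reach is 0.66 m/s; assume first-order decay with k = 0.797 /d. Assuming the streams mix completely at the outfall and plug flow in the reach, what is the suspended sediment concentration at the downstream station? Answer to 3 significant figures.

After mixing, C = (93.70·20.00 + 18.20·544.0) / 111.9 = 11770/111.9 = 105.2 mg/L.
Travel time t = 18.0·1000 / 0.66 = 27270 s = 7.576 h.
First-order decay: C = 105.2·exp(−k·t) = 105.2·0.7776 = 81.82 mg/L.

81.8 mg/L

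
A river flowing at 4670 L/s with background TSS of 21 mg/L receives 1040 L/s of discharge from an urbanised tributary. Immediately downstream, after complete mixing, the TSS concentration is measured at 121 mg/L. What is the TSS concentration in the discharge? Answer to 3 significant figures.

570 mg/L

Mass balance: 4670·21.00 + 1040·Cₑ = 5710·121.0
→ Cₑ = (5710·121.0 − 4670·21.00) / 1040 = 570.0 mg/L.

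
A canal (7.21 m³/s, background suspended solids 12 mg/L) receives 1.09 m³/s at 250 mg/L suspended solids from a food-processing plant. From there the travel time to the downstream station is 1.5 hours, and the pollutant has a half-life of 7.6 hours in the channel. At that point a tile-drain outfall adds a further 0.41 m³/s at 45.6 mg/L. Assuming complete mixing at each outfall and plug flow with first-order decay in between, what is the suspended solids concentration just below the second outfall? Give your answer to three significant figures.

38.1 mg/L

Flow-weighted average: C = (7.210·12.00 + 1.090·250.0) / 8.300 = 359.0/8.300 = 43.26 mg/L; combined flow 8.300 m³/s.
Half-life 7.6 h → k = ln 2 / 7.6 = 0.09120 h⁻¹ = 2.189 d⁻¹.
After decay, C = 43.26 × e^(−kt) = 43.26 × 0.8721 = 37.72 mg/L.
Second outfall: C = (8.300·37.72 + 0.4100·45.60)/8.710 = 38.10 mg/L.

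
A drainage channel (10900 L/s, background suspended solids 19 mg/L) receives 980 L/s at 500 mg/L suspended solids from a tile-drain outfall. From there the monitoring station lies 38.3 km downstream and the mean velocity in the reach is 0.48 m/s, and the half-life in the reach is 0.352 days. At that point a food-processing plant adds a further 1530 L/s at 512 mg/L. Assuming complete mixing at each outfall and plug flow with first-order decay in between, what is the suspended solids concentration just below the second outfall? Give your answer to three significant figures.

Flow-weighted average: C = (10900·19.00 + 980.0·500.0) / 11880 = 697100/11880 = 58.68 mg/L; combined flow 11880 L/s.
Travel time t = 38.3·1000 / 0.48 = 79790 s = 22.16 h.
Half-life 0.352 d → k = ln 2 / 0.352 = 1.969 d⁻¹.
First-order decay: C = 58.68·exp(−k·t) = 58.68·0.1623 = 9.521 mg/L.
Second outfall: C = (11880·9.521 + 1530·512.0)/13410 = 66.85 mg/L.

66.9 mg/L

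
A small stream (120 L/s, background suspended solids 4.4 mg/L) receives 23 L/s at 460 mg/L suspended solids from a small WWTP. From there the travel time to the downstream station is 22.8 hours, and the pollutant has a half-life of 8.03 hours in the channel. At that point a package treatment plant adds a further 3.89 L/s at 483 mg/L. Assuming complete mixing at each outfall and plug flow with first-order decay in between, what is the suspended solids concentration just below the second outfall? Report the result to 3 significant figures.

After mixing, C = (120.0·4.400 + 23.00·460.0) / 143.0 = 11110/143.0 = 77.68 mg/L; combined flow 143.0 L/s.
Half-life 8.03 h → k = ln 2 / 8.03 = 0.08632 h⁻¹ = 2.072 d⁻¹.
First-order decay: C = 77.68·exp(−k·t) = 77.68·0.1397 = 10.85 mg/L.
Second outfall: C = (143.0·10.85 + 3.890·483.0)/146.9 = 23.36 mg/L.

23.4 mg/L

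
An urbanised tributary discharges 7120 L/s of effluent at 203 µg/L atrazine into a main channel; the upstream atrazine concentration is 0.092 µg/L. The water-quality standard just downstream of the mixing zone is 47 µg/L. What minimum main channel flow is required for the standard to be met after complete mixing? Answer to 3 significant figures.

Set C_mix = 47: (Q·0.09200 + 7120·203.0) / (Q + 7120) = 47
→ Q = 7120·(203.0 − 47)/(47 − 0.09200) = 23680 L/s.

23700 L/s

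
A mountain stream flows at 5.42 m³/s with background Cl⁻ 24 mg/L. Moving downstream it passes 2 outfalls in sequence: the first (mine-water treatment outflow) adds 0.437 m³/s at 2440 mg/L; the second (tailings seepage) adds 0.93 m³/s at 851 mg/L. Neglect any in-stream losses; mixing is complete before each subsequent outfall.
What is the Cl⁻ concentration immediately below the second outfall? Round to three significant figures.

293 mg/L

After outfall 1: Q = 5.420 + 0.4370 = 5.857 m³/s; C = (5.420·24.00 + 0.4370·2440)/5.857 = 204.3 mg/L.
After outfall 2: Q = 5.857 + 0.9300 = 6.787 m³/s; C = (5.857·204.3 + 0.9300·851.0)/6.787 = 292.9 mg/L.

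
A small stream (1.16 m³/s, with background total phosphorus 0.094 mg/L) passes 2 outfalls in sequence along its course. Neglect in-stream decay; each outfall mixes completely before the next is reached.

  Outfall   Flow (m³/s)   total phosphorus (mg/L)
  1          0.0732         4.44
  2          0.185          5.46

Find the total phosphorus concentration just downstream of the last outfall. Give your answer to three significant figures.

1.02 mg/L

Below outfall 1: Q → 1.233 m³/s, C = (1.160·0.09400 + 0.07320·4.440)/1.233 = 0.3520 mg/L.
Below outfall 2: Q → 1.418 m³/s, C = (1.233·0.3520 + 0.1850·5.460)/1.418 = 1.018 mg/L.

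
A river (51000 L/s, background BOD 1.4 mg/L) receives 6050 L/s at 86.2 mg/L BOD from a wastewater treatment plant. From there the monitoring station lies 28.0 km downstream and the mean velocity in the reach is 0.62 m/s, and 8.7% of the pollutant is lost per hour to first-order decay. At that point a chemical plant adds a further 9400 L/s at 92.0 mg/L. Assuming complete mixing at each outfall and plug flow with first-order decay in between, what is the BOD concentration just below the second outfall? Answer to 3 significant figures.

Flow-weighted average: C = (51000·1.400 + 6050·86.20) / 57050 = 592900/57050 = 10.39 mg/L; combined flow 57050 L/s.
Travel time t = 28.0·1000 / 0.62 = 45160 s = 12.54 h.
8.7%/h lost → k = −ln(1 − 0.087) = 0.09102 h⁻¹.
After decay, C = 10.39 × e^(−kt) = 10.39 × 0.3192 = 3.318 mg/L.
At the second outfall, C = (57050·3.318 + 9400·92.00) / (57050 + 9400) = 15.86 mg/L.

15.9 mg/L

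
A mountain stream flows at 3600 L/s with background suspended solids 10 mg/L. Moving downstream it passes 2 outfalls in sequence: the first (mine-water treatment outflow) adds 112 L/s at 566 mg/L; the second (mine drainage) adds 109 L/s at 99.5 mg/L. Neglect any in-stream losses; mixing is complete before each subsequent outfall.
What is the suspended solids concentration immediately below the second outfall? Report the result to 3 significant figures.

Outfall 1: combined Q = 3712 L/s; C = (3600·10.00 + 112.0·566.0)/3712 = 26.78 mg/L.
Outfall 2: combined Q = 3821 L/s; C = (3712·26.78 + 109.0·99.50)/3821 = 28.85 mg/L.

28.9 mg/L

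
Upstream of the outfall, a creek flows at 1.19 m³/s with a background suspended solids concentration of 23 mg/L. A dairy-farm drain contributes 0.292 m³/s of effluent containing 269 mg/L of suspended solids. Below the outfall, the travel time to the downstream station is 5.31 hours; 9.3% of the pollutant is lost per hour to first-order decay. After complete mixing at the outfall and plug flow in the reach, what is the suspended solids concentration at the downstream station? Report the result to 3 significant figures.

42.6 mg/L

Conservation of mass: C = (1.190·23.00 + 0.2920·269.0) / 1.482 = 105.9/1.482 = 71.47 mg/L.
9.3%/h lost → k = −ln(1 − 0.093) = 0.09761 h⁻¹.
After decay, C = 71.47 × e^(−kt) = 71.47 × 0.5955 = 42.56 mg/L.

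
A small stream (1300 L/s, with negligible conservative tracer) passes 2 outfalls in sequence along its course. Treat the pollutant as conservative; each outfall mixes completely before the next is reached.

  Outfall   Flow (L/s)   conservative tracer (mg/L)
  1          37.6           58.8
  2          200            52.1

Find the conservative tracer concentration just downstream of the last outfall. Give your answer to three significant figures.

8.21 mg/L

After outfall 1: Q = 1300 + 37.60 = 1338 L/s; C = (1300·0 + 37.60·58.80)/1338 = 1.653 mg/L.
After outfall 2: Q = 1338 + 200.0 = 1538 L/s; C = (1338·1.653 + 200.0·52.10)/1538 = 8.215 mg/L.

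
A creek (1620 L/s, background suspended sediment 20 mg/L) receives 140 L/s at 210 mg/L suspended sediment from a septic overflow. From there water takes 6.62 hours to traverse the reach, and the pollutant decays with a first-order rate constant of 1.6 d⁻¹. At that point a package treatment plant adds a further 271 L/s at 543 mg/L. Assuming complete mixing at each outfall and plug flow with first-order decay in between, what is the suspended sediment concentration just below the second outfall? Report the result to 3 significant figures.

Mixed concentration C = ΣQC/ΣQ = (1620·20.00 + 140.0·210.0) / 1760 = 61800/1760 = 35.11 mg/L; combined flow 1760 L/s.
Applying C = C₀e^(−kt): 35.11 × 0.6432 = 22.58 mg/L.
At the second outfall, C = (1760·22.58 + 271.0·543.0) / (1760 + 271.0) = 92.02 mg/L.

92.0 mg/L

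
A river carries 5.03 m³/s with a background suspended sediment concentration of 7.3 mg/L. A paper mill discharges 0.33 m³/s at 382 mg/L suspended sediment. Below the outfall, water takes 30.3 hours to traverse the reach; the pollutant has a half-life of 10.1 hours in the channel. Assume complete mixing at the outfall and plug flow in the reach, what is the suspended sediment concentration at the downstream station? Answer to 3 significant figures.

Mixed concentration C = ΣQC/ΣQ = (5.030·7.300 + 0.3300·382.0) / 5.360 = 162.8/5.360 = 30.37 mg/L.
Half-life 10.1 h → k = ln 2 / 10.1 = 0.06863 h⁻¹ = 1.647 d⁻¹.
Applying C = C₀e^(−kt): 30.37 × 0.1250 = 3.796 mg/L.

3.80 mg/L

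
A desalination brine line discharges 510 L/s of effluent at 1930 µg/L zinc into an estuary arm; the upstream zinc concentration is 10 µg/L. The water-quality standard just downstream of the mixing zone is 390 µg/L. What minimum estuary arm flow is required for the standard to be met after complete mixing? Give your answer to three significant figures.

Set C_mix = 390: (Q·10.00 + 510.0·1930) / (Q + 510.0) = 390
→ Q = 510.0·(1930 − 390)/(390 − 10.00) = 2067 L/s.

2070 L/s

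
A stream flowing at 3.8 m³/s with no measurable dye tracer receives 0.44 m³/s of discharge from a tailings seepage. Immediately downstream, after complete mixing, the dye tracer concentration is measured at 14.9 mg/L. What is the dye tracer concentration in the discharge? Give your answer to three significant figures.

Mass balance: 3.800·0 + 0.4400·Cₑ = 4.240·14.90
→ Cₑ = (4.240·14.90 − 3.800·0) / 0.4400 = 143.6 mg/L.

144 mg/L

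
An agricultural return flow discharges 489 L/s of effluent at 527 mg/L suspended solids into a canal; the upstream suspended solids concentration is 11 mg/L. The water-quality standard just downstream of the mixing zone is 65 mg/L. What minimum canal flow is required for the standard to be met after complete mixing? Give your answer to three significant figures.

Set C_mix = 65: (Q·11.00 + 489.0·527.0) / (Q + 489.0) = 65
→ Q = 489.0·(527.0 − 65)/(65 − 11.00) = 4184 L/s.

4180 L/s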